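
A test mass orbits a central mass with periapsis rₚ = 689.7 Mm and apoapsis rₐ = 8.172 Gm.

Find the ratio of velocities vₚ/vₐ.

Convert to SI: rₚ = 689.7 Mm = 6.897e+08 m; rₐ = 8.172 Gm = 8.172e+09 m.
Conservation of angular momentum gives rₚvₚ = rₐvₐ, so vₚ/vₐ = rₐ/rₚ.
vₚ/vₐ = 8.172e+09 / 6.897e+08 ≈ 11.85.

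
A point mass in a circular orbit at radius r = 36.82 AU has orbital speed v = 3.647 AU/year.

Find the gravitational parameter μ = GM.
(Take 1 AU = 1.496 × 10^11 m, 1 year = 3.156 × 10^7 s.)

Convert to SI: r = 36.82 AU = 5.50827e+12 m; v = 3.647 AU/year = 17287.4 m/s.
For a circular orbit v² = GM/r, so GM = v² · r.
GM = (17287.4)² · 5.50827e+12 m³/s² ≈ 1.646e+21 m³/s² = 1.646 × 10^21 m³/s².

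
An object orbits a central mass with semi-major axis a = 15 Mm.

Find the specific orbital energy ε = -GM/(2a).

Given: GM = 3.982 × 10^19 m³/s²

Convert to SI: a = 15 Mm = 1.5e+07 m.
ε = −GM / (2a).
ε = −3.982e+19 / (2 · 1.5e+07) J/kg ≈ -1.327e+12 J/kg = -1327 GJ/kg.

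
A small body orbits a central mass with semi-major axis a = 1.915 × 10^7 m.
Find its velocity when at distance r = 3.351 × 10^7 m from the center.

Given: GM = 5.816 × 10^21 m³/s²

Vis-viva: v = √(GM · (2/r − 1/a)).
2/r − 1/a = 2/3.351e+07 − 1/1.915e+07 = 7.46436e-09 m⁻¹.
v = √(5.816e+21 · 7.46436e-09) m/s ≈ 6.589e+06 m/s = 6589 km/s.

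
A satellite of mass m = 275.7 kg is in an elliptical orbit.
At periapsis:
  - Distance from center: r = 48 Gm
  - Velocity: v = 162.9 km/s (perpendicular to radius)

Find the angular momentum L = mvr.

Convert to SI: r = 48 Gm = 4.8e+10 m; v = 162.9 km/s = 162900 m/s.
Since v is perpendicular to r, L = m · v · r.
L = 275.7 · 162900 · 4.8e+10 kg·m²/s ≈ 2.156e+18 kg·m²/s.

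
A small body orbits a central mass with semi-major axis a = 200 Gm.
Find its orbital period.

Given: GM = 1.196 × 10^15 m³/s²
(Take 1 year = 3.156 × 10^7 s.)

Convert to SI: a = 200 Gm = 2e+11 m.
Kepler's third law: T = 2π √(a³ / GM).
Substituting a = 2e+11 m and GM = 1.196e+15 m³/s²:
T = 2π √((2e+11)³ / 1.196e+15) s
T ≈ 1.625e+10 s = 514.9 years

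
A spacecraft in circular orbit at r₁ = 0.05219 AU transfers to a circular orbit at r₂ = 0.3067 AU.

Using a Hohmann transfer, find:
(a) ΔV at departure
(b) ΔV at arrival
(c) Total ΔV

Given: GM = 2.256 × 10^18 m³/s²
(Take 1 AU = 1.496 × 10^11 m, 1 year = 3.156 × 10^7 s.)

Convert to SI: r₁ = 0.05219 AU = 7.80762e+09 m; r₂ = 0.3067 AU = 4.58823e+10 m.
Transfer semi-major axis: a_t = (r₁ + r₂)/2 = (7.80762e+09 + 4.58823e+10)/2 = 2.6845e+10 m.
Circular speeds: v₁ = √(GM/r₁) = 16998.5 m/s, v₂ = √(GM/r₂) = 7012.08 m/s.
Transfer speeds (vis-viva v² = GM(2/r − 1/a_t)): v₁ᵗ = 22222.9 m/s, v₂ᵗ = 3781.59 m/s.
(a) ΔV₁ = |v₁ᵗ − v₁| ≈ 5224 m/s = 1.102 AU/year.
(b) ΔV₂ = |v₂ − v₂ᵗ| ≈ 3230 m/s = 0.6815 AU/year.
(c) ΔV_total = ΔV₁ + ΔV₂ ≈ 8455 m/s = 1.784 AU/year.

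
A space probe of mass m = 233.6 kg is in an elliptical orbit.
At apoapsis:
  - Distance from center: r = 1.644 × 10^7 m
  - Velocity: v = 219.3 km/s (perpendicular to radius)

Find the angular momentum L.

Convert to SI: v = 219.3 km/s = 219300 m/s.
Since v is perpendicular to r, L = m · v · r.
L = 233.6 · 219300 · 1.644e+07 kg·m²/s ≈ 8.422e+14 kg·m²/s.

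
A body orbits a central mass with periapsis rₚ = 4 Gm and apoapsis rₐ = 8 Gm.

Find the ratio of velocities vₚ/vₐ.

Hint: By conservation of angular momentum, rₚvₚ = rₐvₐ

Convert to SI: rₚ = 4 Gm = 4e+09 m; rₐ = 8 Gm = 8e+09 m.
Conservation of angular momentum gives rₚvₚ = rₐvₐ, so vₚ/vₐ = rₐ/rₚ.
vₚ/vₐ = 8e+09 / 4e+09 ≈ 2.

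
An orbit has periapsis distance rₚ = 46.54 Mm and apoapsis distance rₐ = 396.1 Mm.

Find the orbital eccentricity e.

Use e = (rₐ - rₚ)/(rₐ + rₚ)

Convert to SI: rₚ = 46.54 Mm = 4.654e+07 m; rₐ = 396.1 Mm = 3.961e+08 m.
e = (rₐ − rₚ) / (rₐ + rₚ).
e = (3.961e+08 − 4.654e+07) / (3.961e+08 + 4.654e+07) = 3.4956e+08 / 4.4264e+08 ≈ 0.7897.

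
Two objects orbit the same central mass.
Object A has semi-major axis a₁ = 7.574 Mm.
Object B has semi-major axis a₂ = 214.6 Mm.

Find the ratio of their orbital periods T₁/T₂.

Convert to SI: a₁ = 7.574 Mm = 7.574e+06 m; a₂ = 214.6 Mm = 2.146e+08 m.
From Kepler's third law, (T₁/T₂)² = (a₁/a₂)³, so T₁/T₂ = (a₁/a₂)^(3/2).
a₁/a₂ = 7.574e+06 / 2.146e+08 = 0.0352936.
T₁/T₂ = (0.0352936)^(3/2) ≈ 0.00663.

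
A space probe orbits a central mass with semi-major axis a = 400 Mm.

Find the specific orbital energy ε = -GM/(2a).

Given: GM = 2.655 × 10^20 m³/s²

Convert to SI: a = 400 Mm = 4e+08 m.
ε = −GM / (2a).
ε = −2.655e+20 / (2 · 4e+08) J/kg ≈ -3.319e+11 J/kg = -331.9 GJ/kg.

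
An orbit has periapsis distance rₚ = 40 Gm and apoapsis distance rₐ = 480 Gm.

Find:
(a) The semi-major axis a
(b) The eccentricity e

Convert to SI: rₚ = 40 Gm = 4e+10 m; rₐ = 480 Gm = 4.8e+11 m.
(a) a = (rₚ + rₐ) / 2 = (4e+10 + 4.8e+11) / 2 ≈ 2.6e+11 m = 260 Gm.
(b) e = (rₐ − rₚ) / (rₐ + rₚ) = (4.8e+11 − 4e+10) / (4.8e+11 + 4e+10) ≈ 0.8462.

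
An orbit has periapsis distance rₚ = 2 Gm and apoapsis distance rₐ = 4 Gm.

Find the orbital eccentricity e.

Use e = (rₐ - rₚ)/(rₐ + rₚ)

Convert to SI: rₚ = 2 Gm = 2e+09 m; rₐ = 4 Gm = 4e+09 m.
e = (rₐ − rₚ) / (rₐ + rₚ).
e = (4e+09 − 2e+09) / (4e+09 + 2e+09) = 2e+09 / 6e+09 ≈ 0.3333.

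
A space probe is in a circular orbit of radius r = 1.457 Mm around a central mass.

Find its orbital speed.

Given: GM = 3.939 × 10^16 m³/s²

Convert to SI: r = 1.457 Mm = 1.457e+06 m.
For a circular orbit, gravity supplies the centripetal force, so v = √(GM / r).
v = √(3.939e+16 / 1.457e+06) m/s ≈ 1.644e+05 m/s = 164.4 km/s.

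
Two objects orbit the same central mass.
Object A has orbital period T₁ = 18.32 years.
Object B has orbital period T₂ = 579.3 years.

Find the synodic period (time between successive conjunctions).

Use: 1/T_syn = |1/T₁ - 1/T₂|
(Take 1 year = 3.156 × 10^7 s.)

Convert to SI: T₁ = 18.32 years = 5.78179e+08 s; T₂ = 579.3 years = 1.82827e+10 s.
T_syn = |T₁ · T₂ / (T₁ − T₂)|.
T_syn = |5.78179e+08 · 1.82827e+10 / (5.78179e+08 − 1.82827e+10)| s ≈ 5.971e+08 s = 18.92 years.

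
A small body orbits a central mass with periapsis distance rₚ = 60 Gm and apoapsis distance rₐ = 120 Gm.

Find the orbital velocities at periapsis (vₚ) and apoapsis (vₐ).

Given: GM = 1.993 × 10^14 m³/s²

Convert to SI: rₚ = 60 Gm = 6e+10 m; rₐ = 120 Gm = 1.2e+11 m.
Use the vis-viva equation v² = GM(2/r − 1/a) with a = (rₚ + rₐ)/2 = (6e+10 + 1.2e+11)/2 = 9e+10 m.
vₚ = √(GM · (2/rₚ − 1/a)) = √(1.993e+14 · (2/6e+10 − 1/9e+10)) m/s ≈ 66.55 m/s = 66.55 m/s.
vₐ = √(GM · (2/rₐ − 1/a)) = √(1.993e+14 · (2/1.2e+11 − 1/9e+10)) m/s ≈ 33.27 m/s = 33.27 m/s.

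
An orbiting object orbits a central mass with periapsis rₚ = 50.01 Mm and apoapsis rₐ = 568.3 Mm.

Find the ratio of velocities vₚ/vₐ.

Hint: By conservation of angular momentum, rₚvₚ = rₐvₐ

Convert to SI: rₚ = 50.01 Mm = 5.001e+07 m; rₐ = 568.3 Mm = 5.683e+08 m.
Conservation of angular momentum gives rₚvₚ = rₐvₐ, so vₚ/vₐ = rₐ/rₚ.
vₚ/vₐ = 5.683e+08 / 5.001e+07 ≈ 11.36.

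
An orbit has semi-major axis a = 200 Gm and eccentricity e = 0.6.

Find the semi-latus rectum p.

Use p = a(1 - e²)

Convert to SI: a = 200 Gm = 2e+11 m.
p = a (1 − e²).
p = 2e+11 · (1 − (0.6)²) = 2e+11 · 0.64 ≈ 1.28e+11 m = 128 Gm.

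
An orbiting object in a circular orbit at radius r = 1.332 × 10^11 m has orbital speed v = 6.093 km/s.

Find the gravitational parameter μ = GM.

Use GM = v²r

Convert to SI: v = 6.093 km/s = 6093 m/s.
For a circular orbit v² = GM/r, so GM = v² · r.
GM = (6093)² · 1.332e+11 m³/s² ≈ 4.945e+18 m³/s² = 4.945 × 10^18 m³/s².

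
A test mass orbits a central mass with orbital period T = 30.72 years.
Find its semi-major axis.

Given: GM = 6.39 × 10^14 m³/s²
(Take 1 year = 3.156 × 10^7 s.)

Convert to SI: T = 30.72 years = 9.69523e+08 s.
Invert Kepler's third law: a = (GM · T² / (4π²))^(1/3).
Substituting T = 9.69523e+08 s and GM = 6.39e+14 m³/s²:
a = (6.39e+14 · (9.69523e+08)² / (4π²))^(1/3) m
a ≈ 2.478e+10 m = 24.78 Gm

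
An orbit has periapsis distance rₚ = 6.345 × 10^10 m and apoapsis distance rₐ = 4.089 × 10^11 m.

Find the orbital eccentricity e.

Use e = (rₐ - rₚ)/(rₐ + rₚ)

e = (rₐ − rₚ) / (rₐ + rₚ).
e = (4.089e+11 − 6.345e+10) / (4.089e+11 + 6.345e+10) = 3.4545e+11 / 4.7235e+11 ≈ 0.7313.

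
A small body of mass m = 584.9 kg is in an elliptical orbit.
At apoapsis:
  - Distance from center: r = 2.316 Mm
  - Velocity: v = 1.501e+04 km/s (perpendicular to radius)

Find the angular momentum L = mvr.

Convert to SI: r = 2.316 Mm = 2.316e+06 m; v = 1.501e+04 km/s = 1.501e+07 m/s.
Since v is perpendicular to r, L = m · v · r.
L = 584.9 · 1.501e+07 · 2.316e+06 kg·m²/s ≈ 2.033e+16 kg·m²/s.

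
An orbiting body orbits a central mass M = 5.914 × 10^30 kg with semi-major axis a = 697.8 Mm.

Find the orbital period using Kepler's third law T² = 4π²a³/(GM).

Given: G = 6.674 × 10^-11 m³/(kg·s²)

Convert to SI: a = 697.8 Mm = 6.978e+08 m.
GM = G · M = 6.674e-11 · 5.914e+30 = 3.947e+20 m³/s².
Kepler's third law: T = 2π √(a³ / GM).
Substituting a = 6.978e+08 m and GM = 3.947e+20 m³/s²:
T = 2π √((6.978e+08)³ / 3.947e+20) s
T ≈ 5830 s = 1.619 hours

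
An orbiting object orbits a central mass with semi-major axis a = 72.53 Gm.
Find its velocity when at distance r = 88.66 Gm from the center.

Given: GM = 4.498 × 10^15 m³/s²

Convert to SI: a = 72.53 Gm = 7.253e+10 m; r = 88.66 Gm = 8.866e+10 m.
Vis-viva: v = √(GM · (2/r − 1/a)).
2/r − 1/a = 2/8.866e+10 − 1/7.253e+10 = 8.77069e-12 m⁻¹.
v = √(4.498e+15 · 8.77069e-12) m/s ≈ 198.6 m/s = 198.6 m/s.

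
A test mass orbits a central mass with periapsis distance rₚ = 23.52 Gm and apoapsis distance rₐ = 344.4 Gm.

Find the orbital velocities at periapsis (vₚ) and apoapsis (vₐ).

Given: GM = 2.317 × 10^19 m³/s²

Convert to SI: rₚ = 23.52 Gm = 2.352e+10 m; rₐ = 344.4 Gm = 3.444e+11 m.
Use the vis-viva equation v² = GM(2/r − 1/a) with a = (rₚ + rₐ)/2 = (2.352e+10 + 3.444e+11)/2 = 1.8396e+11 m.
vₚ = √(GM · (2/rₚ − 1/a)) = √(2.317e+19 · (2/2.352e+10 − 1/1.8396e+11)) m/s ≈ 4.295e+04 m/s = 42.95 km/s.
vₐ = √(GM · (2/rₐ − 1/a)) = √(2.317e+19 · (2/3.444e+11 − 1/1.8396e+11)) m/s ≈ 2933 m/s = 2.933 km/s.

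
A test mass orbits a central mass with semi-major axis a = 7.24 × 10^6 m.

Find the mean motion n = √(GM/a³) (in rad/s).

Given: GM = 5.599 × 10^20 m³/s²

n = √(GM / a³).
n = √(5.599e+20 / (7.24e+06)³) rad/s ≈ 1.215 rad/s.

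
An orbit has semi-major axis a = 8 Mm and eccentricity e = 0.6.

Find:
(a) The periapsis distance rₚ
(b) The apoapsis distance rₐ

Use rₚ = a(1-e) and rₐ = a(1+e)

Convert to SI: a = 8 Mm = 8e+06 m.
(a) rₚ = a(1 − e) = 8e+06 · (1 − 0.6) = 8e+06 · 0.4 ≈ 3.2e+06 m = 3.2 Mm.
(b) rₐ = a(1 + e) = 8e+06 · (1 + 0.6) = 8e+06 · 1.6 ≈ 1.28e+07 m = 12.8 Mm.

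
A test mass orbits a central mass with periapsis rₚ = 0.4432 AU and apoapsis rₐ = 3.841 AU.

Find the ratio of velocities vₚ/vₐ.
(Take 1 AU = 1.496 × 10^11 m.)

Convert to SI: rₚ = 0.4432 AU = 6.63027e+10 m; rₐ = 3.841 AU = 5.74614e+11 m.
Conservation of angular momentum gives rₚvₚ = rₐvₐ, so vₚ/vₐ = rₐ/rₚ.
vₚ/vₐ = 5.74614e+11 / 6.63027e+10 ≈ 8.667.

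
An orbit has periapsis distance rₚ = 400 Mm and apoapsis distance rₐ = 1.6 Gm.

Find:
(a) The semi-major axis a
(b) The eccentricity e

Convert to SI: rₚ = 400 Mm = 4e+08 m; rₐ = 1.6 Gm = 1.6e+09 m.
(a) a = (rₚ + rₐ) / 2 = (4e+08 + 1.6e+09) / 2 ≈ 1e+09 m = 1 Gm.
(b) e = (rₐ − rₚ) / (rₐ + rₚ) = (1.6e+09 − 4e+08) / (1.6e+09 + 4e+08) ≈ 0.6.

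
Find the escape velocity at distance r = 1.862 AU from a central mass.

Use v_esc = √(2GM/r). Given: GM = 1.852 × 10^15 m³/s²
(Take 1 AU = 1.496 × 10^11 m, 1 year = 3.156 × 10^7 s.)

Convert to SI: r = 1.862 AU = 2.78555e+11 m.
Escape velocity comes from setting total energy to zero: ½v² − GM/r = 0 ⇒ v_esc = √(2GM / r).
v_esc = √(2 · 1.852e+15 / 2.78555e+11) m/s ≈ 115.3 m/s = 0.02433 AU/year.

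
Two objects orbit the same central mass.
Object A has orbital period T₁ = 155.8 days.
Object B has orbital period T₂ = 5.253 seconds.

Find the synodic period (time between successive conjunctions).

Convert to SI: T₁ = 155.8 days = 1.34611e+07 s.
T_syn = |T₁ · T₂ / (T₁ − T₂)|.
T_syn = |1.34611e+07 · 5.253 / (1.34611e+07 − 5.253)| s ≈ 5.253 s = 5.253 seconds.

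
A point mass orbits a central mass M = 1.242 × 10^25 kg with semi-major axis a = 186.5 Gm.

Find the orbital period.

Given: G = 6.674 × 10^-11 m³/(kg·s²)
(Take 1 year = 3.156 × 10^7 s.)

Convert to SI: a = 186.5 Gm = 1.865e+11 m.
GM = G · M = 6.674e-11 · 1.242e+25 = 8.28911e+14 m³/s².
Kepler's third law: T = 2π √(a³ / GM).
Substituting a = 1.865e+11 m and GM = 8.28911e+14 m³/s²:
T = 2π √((1.865e+11)³ / 8.28911e+14) s
T ≈ 1.758e+10 s = 556.9 years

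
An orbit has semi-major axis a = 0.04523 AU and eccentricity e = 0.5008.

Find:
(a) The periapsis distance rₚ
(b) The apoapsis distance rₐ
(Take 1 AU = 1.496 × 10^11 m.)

Convert to SI: a = 0.04523 AU = 6.76641e+09 m.
(a) rₚ = a(1 − e) = 6.76641e+09 · (1 − 0.5008) = 6.76641e+09 · 0.4992 ≈ 3.378e+09 m = 0.02258 AU.
(b) rₐ = a(1 + e) = 6.76641e+09 · (1 + 0.5008) = 6.76641e+09 · 1.5008 ≈ 1.016e+10 m = 0.06788 AU.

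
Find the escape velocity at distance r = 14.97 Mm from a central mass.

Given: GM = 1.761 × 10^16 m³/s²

Convert to SI: r = 14.97 Mm = 1.497e+07 m.
Escape velocity comes from setting total energy to zero: ½v² − GM/r = 0 ⇒ v_esc = √(2GM / r).
v_esc = √(2 · 1.761e+16 / 1.497e+07) m/s ≈ 4.85e+04 m/s = 48.5 km/s.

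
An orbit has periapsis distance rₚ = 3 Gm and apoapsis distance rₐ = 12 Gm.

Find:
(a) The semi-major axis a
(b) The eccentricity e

Convert to SI: rₚ = 3 Gm = 3e+09 m; rₐ = 12 Gm = 1.2e+10 m.
(a) a = (rₚ + rₐ) / 2 = (3e+09 + 1.2e+10) / 2 ≈ 7.5e+09 m = 7.5 Gm.
(b) e = (rₐ − rₚ) / (rₐ + rₚ) = (1.2e+10 − 3e+09) / (1.2e+10 + 3e+09) ≈ 0.6.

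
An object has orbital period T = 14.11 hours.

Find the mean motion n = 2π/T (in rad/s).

Convert to SI: T = 14.11 hours = 50796 s.
n = 2π / T.
n = 2π / 50796 s ≈ 0.0001237 rad/s.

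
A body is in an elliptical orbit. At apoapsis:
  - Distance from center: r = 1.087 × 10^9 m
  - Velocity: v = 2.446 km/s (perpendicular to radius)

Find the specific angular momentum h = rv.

Convert to SI: v = 2.446 km/s = 2446 m/s.
With v perpendicular to r, h = r · v.
h = 1.087e+09 · 2446 m²/s ≈ 2.659e+12 m²/s.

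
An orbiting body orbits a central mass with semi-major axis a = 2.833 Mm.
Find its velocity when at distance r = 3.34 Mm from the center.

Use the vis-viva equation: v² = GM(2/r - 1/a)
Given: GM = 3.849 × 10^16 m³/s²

Convert to SI: a = 2.833 Mm = 2.833e+06 m; r = 3.34 Mm = 3.34e+06 m.
Vis-viva: v = √(GM · (2/r − 1/a)).
2/r − 1/a = 2/3.34e+06 − 1/2.833e+06 = 2.4582e-07 m⁻¹.
v = √(3.849e+16 · 2.4582e-07) m/s ≈ 9.727e+04 m/s = 97.27 km/s.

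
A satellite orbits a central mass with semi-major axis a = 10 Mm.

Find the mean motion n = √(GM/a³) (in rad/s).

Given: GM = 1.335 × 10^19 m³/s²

Convert to SI: a = 10 Mm = 1e+07 m.
n = √(GM / a³).
n = √(1.335e+19 / (1e+07)³) rad/s ≈ 0.1155 rad/s.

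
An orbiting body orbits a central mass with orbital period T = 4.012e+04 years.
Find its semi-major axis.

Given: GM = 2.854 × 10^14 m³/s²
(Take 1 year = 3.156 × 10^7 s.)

Convert to SI: T = 4.012e+04 years = 1.26619e+12 s.
Invert Kepler's third law: a = (GM · T² / (4π²))^(1/3).
Substituting T = 1.26619e+12 s and GM = 2.854e+14 m³/s²:
a = (2.854e+14 · (1.26619e+12)² / (4π²))^(1/3) m
a ≈ 2.263e+12 m = 2.263 Tm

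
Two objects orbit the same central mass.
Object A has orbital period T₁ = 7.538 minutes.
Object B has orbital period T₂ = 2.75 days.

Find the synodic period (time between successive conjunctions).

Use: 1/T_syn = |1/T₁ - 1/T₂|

Convert to SI: T₁ = 7.538 minutes = 452.28 s; T₂ = 2.75 days = 237600 s.
T_syn = |T₁ · T₂ / (T₁ − T₂)|.
T_syn = |452.28 · 237600 / (452.28 − 237600)| s ≈ 453.1 s = 7.552 minutes.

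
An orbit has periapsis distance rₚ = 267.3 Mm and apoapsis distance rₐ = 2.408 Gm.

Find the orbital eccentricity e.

Convert to SI: rₚ = 267.3 Mm = 2.673e+08 m; rₐ = 2.408 Gm = 2.408e+09 m.
e = (rₐ − rₚ) / (rₐ + rₚ).
e = (2.408e+09 − 2.673e+08) / (2.408e+09 + 2.673e+08) = 2.1407e+09 / 2.6753e+09 ≈ 0.8002.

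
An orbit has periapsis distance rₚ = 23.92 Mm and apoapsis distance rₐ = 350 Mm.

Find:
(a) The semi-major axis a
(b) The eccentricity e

Convert to SI: rₚ = 23.92 Mm = 2.392e+07 m; rₐ = 350 Mm = 3.5e+08 m.
(a) a = (rₚ + rₐ) / 2 = (2.392e+07 + 3.5e+08) / 2 ≈ 1.87e+08 m = 187 Mm.
(b) e = (rₐ − rₚ) / (rₐ + rₚ) = (3.5e+08 − 2.392e+07) / (3.5e+08 + 2.392e+07) ≈ 0.8721.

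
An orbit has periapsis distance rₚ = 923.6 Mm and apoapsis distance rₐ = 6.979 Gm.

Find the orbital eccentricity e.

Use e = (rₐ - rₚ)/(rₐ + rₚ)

Convert to SI: rₚ = 923.6 Mm = 9.236e+08 m; rₐ = 6.979 Gm = 6.979e+09 m.
e = (rₐ − rₚ) / (rₐ + rₚ).
e = (6.979e+09 − 9.236e+08) / (6.979e+09 + 9.236e+08) = 6.0554e+09 / 7.9026e+09 ≈ 0.7663.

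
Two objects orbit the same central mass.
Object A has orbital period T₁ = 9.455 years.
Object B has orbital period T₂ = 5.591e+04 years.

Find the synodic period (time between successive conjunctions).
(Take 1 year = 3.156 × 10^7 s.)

Convert to SI: T₁ = 9.455 years = 2.984e+08 s; T₂ = 5.591e+04 years = 1.76452e+12 s.
T_syn = |T₁ · T₂ / (T₁ − T₂)|.
T_syn = |2.984e+08 · 1.76452e+12 / (2.984e+08 − 1.76452e+12)| s ≈ 2.985e+08 s = 9.457 years.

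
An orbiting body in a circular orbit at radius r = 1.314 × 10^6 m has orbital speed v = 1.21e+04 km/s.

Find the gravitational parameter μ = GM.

Convert to SI: v = 1.21e+04 km/s = 1.21e+07 m/s.
For a circular orbit v² = GM/r, so GM = v² · r.
GM = (1.21e+07)² · 1.314e+06 m³/s² ≈ 1.924e+20 m³/s² = 1.924 × 10^20 m³/s².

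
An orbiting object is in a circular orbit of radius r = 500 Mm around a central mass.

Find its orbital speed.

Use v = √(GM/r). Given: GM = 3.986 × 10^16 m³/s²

Convert to SI: r = 500 Mm = 5e+08 m.
For a circular orbit, gravity supplies the centripetal force, so v = √(GM / r).
v = √(3.986e+16 / 5e+08) m/s ≈ 8929 m/s = 8.929 km/s.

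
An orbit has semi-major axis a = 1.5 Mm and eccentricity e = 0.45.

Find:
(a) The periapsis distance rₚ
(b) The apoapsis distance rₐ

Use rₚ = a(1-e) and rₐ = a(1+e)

Convert to SI: a = 1.5 Mm = 1.5e+06 m.
(a) rₚ = a(1 − e) = 1.5e+06 · (1 − 0.45) = 1.5e+06 · 0.55 ≈ 8.25e+05 m = 825 km.
(b) rₐ = a(1 + e) = 1.5e+06 · (1 + 0.45) = 1.5e+06 · 1.45 ≈ 2.175e+06 m = 2.175 Mm.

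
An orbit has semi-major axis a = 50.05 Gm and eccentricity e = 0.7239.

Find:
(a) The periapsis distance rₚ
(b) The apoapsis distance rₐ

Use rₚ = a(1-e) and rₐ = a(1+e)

Convert to SI: a = 50.05 Gm = 5.005e+10 m.
(a) rₚ = a(1 − e) = 5.005e+10 · (1 − 0.7239) = 5.005e+10 · 0.2761 ≈ 1.382e+10 m = 13.82 Gm.
(b) rₐ = a(1 + e) = 5.005e+10 · (1 + 0.7239) = 5.005e+10 · 1.7239 ≈ 8.628e+10 m = 86.28 Gm.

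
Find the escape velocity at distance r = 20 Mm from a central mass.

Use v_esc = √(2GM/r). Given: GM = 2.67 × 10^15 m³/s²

Convert to SI: r = 20 Mm = 2e+07 m.
Escape velocity comes from setting total energy to zero: ½v² − GM/r = 0 ⇒ v_esc = √(2GM / r).
v_esc = √(2 · 2.67e+15 / 2e+07) m/s ≈ 1.634e+04 m/s = 16.34 km/s.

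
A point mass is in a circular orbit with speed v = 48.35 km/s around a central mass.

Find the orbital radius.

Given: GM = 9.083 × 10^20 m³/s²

Convert to SI: v = 48.35 km/s = 48350 m/s.
For a circular orbit, v² = GM / r, so r = GM / v².
r = 9.083e+20 / (48350)² m ≈ 3.885e+11 m = 388.5 Gm.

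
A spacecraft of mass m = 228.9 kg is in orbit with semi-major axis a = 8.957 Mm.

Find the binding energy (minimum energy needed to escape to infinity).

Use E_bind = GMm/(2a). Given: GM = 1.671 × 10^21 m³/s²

Convert to SI: a = 8.957 Mm = 8.957e+06 m.
Total orbital energy is E = −GMm/(2a); binding energy is E_bind = −E = GMm/(2a).
E_bind = 1.671e+21 · 228.9 / (2 · 8.957e+06) J ≈ 2.135e+16 J = 21.35 PJ.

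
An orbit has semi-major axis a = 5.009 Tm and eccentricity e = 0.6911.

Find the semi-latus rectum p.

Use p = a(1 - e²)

Convert to SI: a = 5.009 Tm = 5.009e+12 m.
p = a (1 − e²).
p = 5.009e+12 · (1 − (0.6911)²) = 5.009e+12 · 0.522381 ≈ 2.617e+12 m = 2.617 Tm.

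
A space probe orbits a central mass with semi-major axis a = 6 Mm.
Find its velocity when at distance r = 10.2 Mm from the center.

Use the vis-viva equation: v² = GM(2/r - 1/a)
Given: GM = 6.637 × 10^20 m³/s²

Convert to SI: a = 6 Mm = 6e+06 m; r = 10.2 Mm = 1.02e+07 m.
Vis-viva: v = √(GM · (2/r − 1/a)).
2/r − 1/a = 2/1.02e+07 − 1/6e+06 = 2.94118e-08 m⁻¹.
v = √(6.637e+20 · 2.94118e-08) m/s ≈ 4.418e+06 m/s = 4418 km/s.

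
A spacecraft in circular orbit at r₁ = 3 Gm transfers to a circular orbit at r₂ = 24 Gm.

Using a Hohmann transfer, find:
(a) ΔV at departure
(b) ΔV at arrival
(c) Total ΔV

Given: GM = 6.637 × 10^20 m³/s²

Convert to SI: r₁ = 3 Gm = 3e+09 m; r₂ = 24 Gm = 2.4e+10 m.
Transfer semi-major axis: a_t = (r₁ + r₂)/2 = (3e+09 + 2.4e+10)/2 = 1.35e+10 m.
Circular speeds: v₁ = √(GM/r₁) = 470354 m/s, v₂ = √(GM/r₂) = 166295 m/s.
Transfer speeds (vis-viva v² = GM(2/r − 1/a_t)): v₁ᵗ = 627139 m/s, v₂ᵗ = 78392.4 m/s.
(a) ΔV₁ = |v₁ᵗ − v₁| ≈ 1.568e+05 m/s = 156.8 km/s.
(b) ΔV₂ = |v₂ − v₂ᵗ| ≈ 8.79e+04 m/s = 87.9 km/s.
(c) ΔV_total = ΔV₁ + ΔV₂ ≈ 2.447e+05 m/s = 244.7 km/s.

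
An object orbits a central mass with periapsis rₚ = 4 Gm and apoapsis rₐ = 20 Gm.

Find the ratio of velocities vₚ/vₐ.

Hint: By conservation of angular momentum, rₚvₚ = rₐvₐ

Convert to SI: rₚ = 4 Gm = 4e+09 m; rₐ = 20 Gm = 2e+10 m.
Conservation of angular momentum gives rₚvₚ = rₐvₐ, so vₚ/vₐ = rₐ/rₚ.
vₚ/vₐ = 2e+10 / 4e+09 ≈ 5.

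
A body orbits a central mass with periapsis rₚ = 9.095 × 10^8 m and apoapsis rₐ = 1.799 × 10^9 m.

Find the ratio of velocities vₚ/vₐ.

Conservation of angular momentum gives rₚvₚ = rₐvₐ, so vₚ/vₐ = rₐ/rₚ.
vₚ/vₐ = 1.799e+09 / 9.095e+08 ≈ 1.978.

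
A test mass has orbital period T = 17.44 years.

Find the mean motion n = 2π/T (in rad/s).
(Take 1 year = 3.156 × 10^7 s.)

Convert to SI: T = 17.44 years = 5.50406e+08 s.
n = 2π / T.
n = 2π / 5.50406e+08 s ≈ 1.142e-08 rad/s.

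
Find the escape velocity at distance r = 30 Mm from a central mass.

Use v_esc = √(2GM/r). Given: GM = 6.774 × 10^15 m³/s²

Convert to SI: r = 30 Mm = 3e+07 m.
Escape velocity comes from setting total energy to zero: ½v² − GM/r = 0 ⇒ v_esc = √(2GM / r).
v_esc = √(2 · 6.774e+15 / 3e+07) m/s ≈ 2.125e+04 m/s = 21.25 km/s.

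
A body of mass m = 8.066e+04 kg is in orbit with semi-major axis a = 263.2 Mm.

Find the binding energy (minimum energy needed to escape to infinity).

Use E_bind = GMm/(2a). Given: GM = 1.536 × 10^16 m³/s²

Convert to SI: a = 263.2 Mm = 2.632e+08 m.
Total orbital energy is E = −GMm/(2a); binding energy is E_bind = −E = GMm/(2a).
E_bind = 1.536e+16 · 8.066e+04 / (2 · 2.632e+08) J ≈ 2.354e+12 J = 2.354 TJ.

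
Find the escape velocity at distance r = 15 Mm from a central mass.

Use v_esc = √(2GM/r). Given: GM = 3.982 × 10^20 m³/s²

Convert to SI: r = 15 Mm = 1.5e+07 m.
Escape velocity comes from setting total energy to zero: ½v² − GM/r = 0 ⇒ v_esc = √(2GM / r).
v_esc = √(2 · 3.982e+20 / 1.5e+07) m/s ≈ 7.287e+06 m/s = 7287 km/s.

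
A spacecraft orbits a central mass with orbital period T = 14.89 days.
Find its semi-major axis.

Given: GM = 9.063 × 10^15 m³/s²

Convert to SI: T = 14.89 days = 1.2865e+06 s.
Invert Kepler's third law: a = (GM · T² / (4π²))^(1/3).
Substituting T = 1.2865e+06 s and GM = 9.063e+15 m³/s²:
a = (9.063e+15 · (1.2865e+06)² / (4π²))^(1/3) m
a ≈ 7.243e+08 m = 724.3 Mm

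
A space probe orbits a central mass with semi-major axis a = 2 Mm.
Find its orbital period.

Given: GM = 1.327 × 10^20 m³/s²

Convert to SI: a = 2 Mm = 2e+06 m.
Kepler's third law: T = 2π √(a³ / GM).
Substituting a = 2e+06 m and GM = 1.327e+20 m³/s²:
T = 2π √((2e+06)³ / 1.327e+20) s
T ≈ 1.543 s = 1.543 seconds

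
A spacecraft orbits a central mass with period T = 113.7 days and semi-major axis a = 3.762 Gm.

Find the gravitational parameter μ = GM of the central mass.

Convert to SI: T = 113.7 days = 9.82368e+06 s; a = 3.762 Gm = 3.762e+09 m.
GM = 4π² · a³ / T².
GM = 4π² · (3.762e+09)³ / (9.82368e+06)² m³/s² ≈ 2.178e+16 m³/s² = 2.178 × 10^16 m³/s².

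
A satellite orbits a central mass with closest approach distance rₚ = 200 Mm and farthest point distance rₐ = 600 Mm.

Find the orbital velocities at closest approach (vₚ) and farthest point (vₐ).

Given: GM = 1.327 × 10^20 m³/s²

Convert to SI: rₚ = 200 Mm = 2e+08 m; rₐ = 600 Mm = 6e+08 m.
Use the vis-viva equation v² = GM(2/r − 1/a) with a = (rₚ + rₐ)/2 = (2e+08 + 6e+08)/2 = 4e+08 m.
vₚ = √(GM · (2/rₚ − 1/a)) = √(1.327e+20 · (2/2e+08 − 1/4e+08)) m/s ≈ 9.976e+05 m/s = 997.6 km/s.
vₐ = √(GM · (2/rₐ − 1/a)) = √(1.327e+20 · (2/6e+08 − 1/4e+08)) m/s ≈ 3.325e+05 m/s = 332.5 km/s.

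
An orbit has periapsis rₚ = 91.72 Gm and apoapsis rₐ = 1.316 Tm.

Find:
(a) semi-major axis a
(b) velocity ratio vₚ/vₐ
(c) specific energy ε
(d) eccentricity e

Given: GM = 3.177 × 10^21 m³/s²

Convert to SI: rₚ = 91.72 Gm = 9.172e+10 m; rₐ = 1.316 Tm = 1.316e+12 m.
(a) a = (rₚ + rₐ)/2 = (9.172e+10 + 1.316e+12)/2 ≈ 7.039e+11 m
(b) Conservation of angular momentum (rₚvₚ = rₐvₐ) gives vₚ/vₐ = rₐ/rₚ = 1.316e+12/9.172e+10 ≈ 14.35
(c) With a = (rₚ + rₐ)/2 = 7.0386e+11 m, ε = −GM/(2a) = −3.177e+21/(2 · 7.0386e+11) J/kg ≈ -2.257e+09 J/kg
(d) e = (rₐ − rₚ)/(rₐ + rₚ) = (1.316e+12 − 9.172e+10)/(1.316e+12 + 9.172e+10) ≈ 0.8697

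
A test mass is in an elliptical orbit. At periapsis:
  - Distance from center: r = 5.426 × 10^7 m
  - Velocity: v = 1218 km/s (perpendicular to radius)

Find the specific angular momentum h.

Convert to SI: v = 1218 km/s = 1.218e+06 m/s.
With v perpendicular to r, h = r · v.
h = 5.426e+07 · 1.218e+06 m²/s ≈ 6.609e+13 m²/s.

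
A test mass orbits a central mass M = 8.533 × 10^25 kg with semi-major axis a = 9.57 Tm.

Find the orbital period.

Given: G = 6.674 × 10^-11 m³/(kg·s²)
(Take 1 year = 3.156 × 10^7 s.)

Convert to SI: a = 9.57 Tm = 9.57e+12 m.
GM = G · M = 6.674e-11 · 8.533e+25 = 5.69492e+15 m³/s².
Kepler's third law: T = 2π √(a³ / GM).
Substituting a = 9.57e+12 m and GM = 5.69492e+15 m³/s²:
T = 2π √((9.57e+12)³ / 5.69492e+15) s
T ≈ 2.465e+12 s = 7.81e+04 years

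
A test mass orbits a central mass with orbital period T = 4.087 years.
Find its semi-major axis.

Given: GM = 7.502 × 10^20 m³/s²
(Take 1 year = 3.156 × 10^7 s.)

Convert to SI: T = 4.087 years = 1.28986e+08 s.
Invert Kepler's third law: a = (GM · T² / (4π²))^(1/3).
Substituting T = 1.28986e+08 s and GM = 7.502e+20 m³/s²:
a = (7.502e+20 · (1.28986e+08)² / (4π²))^(1/3) m
a ≈ 6.812e+11 m = 6.812 × 10^11 m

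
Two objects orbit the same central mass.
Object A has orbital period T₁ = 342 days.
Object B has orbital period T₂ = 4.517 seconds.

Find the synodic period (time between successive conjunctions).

Convert to SI: T₁ = 342 days = 2.95488e+07 s.
T_syn = |T₁ · T₂ / (T₁ − T₂)|.
T_syn = |2.95488e+07 · 4.517 / (2.95488e+07 − 4.517)| s ≈ 4.517 s = 4.517 seconds.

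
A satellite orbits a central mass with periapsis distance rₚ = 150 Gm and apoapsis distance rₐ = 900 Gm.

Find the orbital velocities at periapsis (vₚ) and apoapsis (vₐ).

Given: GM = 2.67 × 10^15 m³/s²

Convert to SI: rₚ = 150 Gm = 1.5e+11 m; rₐ = 900 Gm = 9e+11 m.
Use the vis-viva equation v² = GM(2/r − 1/a) with a = (rₚ + rₐ)/2 = (1.5e+11 + 9e+11)/2 = 5.25e+11 m.
vₚ = √(GM · (2/rₚ − 1/a)) = √(2.67e+15 · (2/1.5e+11 − 1/5.25e+11)) m/s ≈ 174.7 m/s = 174.7 m/s.
vₐ = √(GM · (2/rₐ − 1/a)) = √(2.67e+15 · (2/9e+11 − 1/5.25e+11)) m/s ≈ 29.11 m/s = 29.11 m/s.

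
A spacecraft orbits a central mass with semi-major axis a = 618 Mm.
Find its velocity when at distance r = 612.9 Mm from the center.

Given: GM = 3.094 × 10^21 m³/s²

Convert to SI: a = 618 Mm = 6.18e+08 m; r = 612.9 Mm = 6.129e+08 m.
Vis-viva: v = √(GM · (2/r − 1/a)).
2/r − 1/a = 2/6.129e+08 − 1/6.18e+08 = 1.64505e-09 m⁻¹.
v = √(3.094e+21 · 1.64505e-09) m/s ≈ 2.256e+06 m/s = 2256 km/s.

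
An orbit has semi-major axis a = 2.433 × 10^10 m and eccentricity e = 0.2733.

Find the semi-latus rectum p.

p = a (1 − e²).
p = 2.433e+10 · (1 − (0.2733)²) = 2.433e+10 · 0.925307 ≈ 2.251e+10 m = 2.251 × 10^10 m.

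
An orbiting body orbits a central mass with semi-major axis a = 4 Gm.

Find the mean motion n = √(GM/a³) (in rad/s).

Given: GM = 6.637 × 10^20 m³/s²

Convert to SI: a = 4 Gm = 4e+09 m.
n = √(GM / a³).
n = √(6.637e+20 / (4e+09)³) rad/s ≈ 0.0001018 rad/s.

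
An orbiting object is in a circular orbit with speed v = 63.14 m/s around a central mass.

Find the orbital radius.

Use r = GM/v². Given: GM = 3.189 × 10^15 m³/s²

For a circular orbit, v² = GM / r, so r = GM / v².
r = 3.189e+15 / (63.14)² m ≈ 7.999e+11 m = 799.9 Gm.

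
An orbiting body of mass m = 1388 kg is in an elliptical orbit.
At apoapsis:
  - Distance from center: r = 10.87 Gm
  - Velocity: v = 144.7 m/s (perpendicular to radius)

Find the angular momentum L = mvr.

Convert to SI: r = 10.87 Gm = 1.087e+10 m.
Since v is perpendicular to r, L = m · v · r.
L = 1388 · 144.7 · 1.087e+10 kg·m²/s ≈ 2.183e+15 kg·m²/s.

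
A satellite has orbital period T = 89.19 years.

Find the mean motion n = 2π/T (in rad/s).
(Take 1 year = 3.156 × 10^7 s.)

Convert to SI: T = 89.19 years = 2.81484e+09 s.
n = 2π / T.
n = 2π / 2.81484e+09 s ≈ 2.232e-09 rad/s.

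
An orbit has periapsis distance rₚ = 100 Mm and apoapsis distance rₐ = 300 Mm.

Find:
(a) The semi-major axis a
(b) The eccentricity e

Convert to SI: rₚ = 100 Mm = 1e+08 m; rₐ = 300 Mm = 3e+08 m.
(a) a = (rₚ + rₐ) / 2 = (1e+08 + 3e+08) / 2 ≈ 2e+08 m = 200 Mm.
(b) e = (rₐ − rₚ) / (rₐ + rₚ) = (3e+08 − 1e+08) / (3e+08 + 1e+08) ≈ 0.5.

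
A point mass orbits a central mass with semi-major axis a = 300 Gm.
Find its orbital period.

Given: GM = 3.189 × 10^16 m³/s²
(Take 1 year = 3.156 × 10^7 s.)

Convert to SI: a = 300 Gm = 3e+11 m.
Kepler's third law: T = 2π √(a³ / GM).
Substituting a = 3e+11 m and GM = 3.189e+16 m³/s²:
T = 2π √((3e+11)³ / 3.189e+16) s
T ≈ 5.781e+09 s = 183.2 years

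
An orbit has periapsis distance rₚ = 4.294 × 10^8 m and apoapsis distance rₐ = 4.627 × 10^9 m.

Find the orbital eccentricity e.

e = (rₐ − rₚ) / (rₐ + rₚ).
e = (4.627e+09 − 4.294e+08) / (4.627e+09 + 4.294e+08) = 4.1976e+09 / 5.0564e+09 ≈ 0.8302.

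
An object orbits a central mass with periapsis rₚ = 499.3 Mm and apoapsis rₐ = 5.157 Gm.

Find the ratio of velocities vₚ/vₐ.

Convert to SI: rₚ = 499.3 Mm = 4.993e+08 m; rₐ = 5.157 Gm = 5.157e+09 m.
Conservation of angular momentum gives rₚvₚ = rₐvₐ, so vₚ/vₐ = rₐ/rₚ.
vₚ/vₐ = 5.157e+09 / 4.993e+08 ≈ 10.33.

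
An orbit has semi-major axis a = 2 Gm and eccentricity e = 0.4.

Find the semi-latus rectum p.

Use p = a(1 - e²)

Convert to SI: a = 2 Gm = 2e+09 m.
p = a (1 − e²).
p = 2e+09 · (1 − (0.4)²) = 2e+09 · 0.84 ≈ 1.68e+09 m = 1.68 Gm.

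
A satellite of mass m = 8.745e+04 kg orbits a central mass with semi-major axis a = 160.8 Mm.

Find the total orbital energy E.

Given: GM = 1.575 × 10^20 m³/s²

Convert to SI: a = 160.8 Mm = 1.608e+08 m.
E = −GMm / (2a).
E = −1.575e+20 · 8.745e+04 / (2 · 1.608e+08) J ≈ -4.283e+16 J = -42.83 PJ.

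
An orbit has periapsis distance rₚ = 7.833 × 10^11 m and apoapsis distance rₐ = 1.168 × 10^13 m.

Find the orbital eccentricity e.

e = (rₐ − rₚ) / (rₐ + rₚ).
e = (1.168e+13 − 7.833e+11) / (1.168e+13 + 7.833e+11) = 1.08967e+13 / 1.24633e+13 ≈ 0.8743.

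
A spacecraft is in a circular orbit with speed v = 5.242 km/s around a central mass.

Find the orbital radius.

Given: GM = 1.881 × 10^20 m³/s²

Convert to SI: v = 5.242 km/s = 5242 m/s.
For a circular orbit, v² = GM / r, so r = GM / v².
r = 1.881e+20 / (5242)² m ≈ 6.845e+12 m = 6.845 Tm.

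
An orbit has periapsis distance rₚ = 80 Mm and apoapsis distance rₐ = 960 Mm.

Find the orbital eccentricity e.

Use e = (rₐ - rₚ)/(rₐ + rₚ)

Convert to SI: rₚ = 80 Mm = 8e+07 m; rₐ = 960 Mm = 9.6e+08 m.
e = (rₐ − rₚ) / (rₐ + rₚ).
e = (9.6e+08 − 8e+07) / (9.6e+08 + 8e+07) = 8.8e+08 / 1.04e+09 ≈ 0.8462.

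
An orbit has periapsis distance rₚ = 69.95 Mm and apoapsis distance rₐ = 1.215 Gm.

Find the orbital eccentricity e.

Convert to SI: rₚ = 69.95 Mm = 6.995e+07 m; rₐ = 1.215 Gm = 1.215e+09 m.
e = (rₐ − rₚ) / (rₐ + rₚ).
e = (1.215e+09 − 6.995e+07) / (1.215e+09 + 6.995e+07) = 1.14505e+09 / 1.28495e+09 ≈ 0.8911.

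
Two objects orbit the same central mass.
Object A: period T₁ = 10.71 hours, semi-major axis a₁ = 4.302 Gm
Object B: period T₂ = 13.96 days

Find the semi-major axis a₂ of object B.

Convert to SI: T₁ = 10.71 hours = 38556 s; a₁ = 4.302 Gm = 4.302e+09 m; T₂ = 13.96 days = 1.20614e+06 s.
Kepler's third law: (T₁/T₂)² = (a₁/a₂)³ ⇒ a₂ = a₁ · (T₂/T₁)^(2/3).
T₂/T₁ = 1.20614e+06 / 38556 = 31.2829.
a₂ = 4.302e+09 · (31.2829)^(2/3) m ≈ 4.271e+10 m = 42.71 Gm.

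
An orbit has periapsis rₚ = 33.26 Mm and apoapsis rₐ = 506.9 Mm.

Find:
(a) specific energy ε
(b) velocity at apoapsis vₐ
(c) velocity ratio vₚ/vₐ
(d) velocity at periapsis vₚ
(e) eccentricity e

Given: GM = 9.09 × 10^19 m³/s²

Convert to SI: rₚ = 33.26 Mm = 3.326e+07 m; rₐ = 506.9 Mm = 5.069e+08 m.
(a) With a = (rₚ + rₐ)/2 = 2.7008e+08 m, ε = −GM/(2a) = −9.09e+19/(2 · 2.7008e+08) J/kg ≈ -1.683e+11 J/kg
(b) With a = (rₚ + rₐ)/2 = 2.7008e+08 m, vₐ = √(GM (2/rₐ − 1/a)) = √(9.09e+19 · (2/5.069e+08 − 1/2.7008e+08)) m/s ≈ 1.486e+05 m/s
(c) Conservation of angular momentum (rₚvₚ = rₐvₐ) gives vₚ/vₐ = rₐ/rₚ = 5.069e+08/3.326e+07 ≈ 15.24
(d) With a = (rₚ + rₐ)/2 = 2.7008e+08 m, vₚ = √(GM (2/rₚ − 1/a)) = √(9.09e+19 · (2/3.326e+07 − 1/2.7008e+08)) m/s ≈ 2.265e+06 m/s
(e) e = (rₐ − rₚ)/(rₐ + rₚ) = (5.069e+08 − 3.326e+07)/(5.069e+08 + 3.326e+07) ≈ 0.8769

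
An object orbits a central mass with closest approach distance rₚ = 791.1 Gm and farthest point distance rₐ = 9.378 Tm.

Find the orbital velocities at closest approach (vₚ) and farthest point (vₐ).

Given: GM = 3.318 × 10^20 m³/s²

Convert to SI: rₚ = 791.1 Gm = 7.911e+11 m; rₐ = 9.378 Tm = 9.378e+12 m.
Use the vis-viva equation v² = GM(2/r − 1/a) with a = (rₚ + rₐ)/2 = (7.911e+11 + 9.378e+12)/2 = 5.08455e+12 m.
vₚ = √(GM · (2/rₚ − 1/a)) = √(3.318e+20 · (2/7.911e+11 − 1/5.08455e+12)) m/s ≈ 2.781e+04 m/s = 27.81 km/s.
vₐ = √(GM · (2/rₐ − 1/a)) = √(3.318e+20 · (2/9.378e+12 − 1/5.08455e+12)) m/s ≈ 2346 m/s = 2.346 km/s.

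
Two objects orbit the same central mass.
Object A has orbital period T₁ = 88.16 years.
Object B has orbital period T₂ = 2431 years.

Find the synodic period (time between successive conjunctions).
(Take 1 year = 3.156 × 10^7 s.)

Convert to SI: T₁ = 88.16 years = 2.78233e+09 s; T₂ = 2431 years = 7.67224e+10 s.
T_syn = |T₁ · T₂ / (T₁ − T₂)|.
T_syn = |2.78233e+09 · 7.67224e+10 / (2.78233e+09 − 7.67224e+10)| s ≈ 2.887e+09 s = 91.48 years.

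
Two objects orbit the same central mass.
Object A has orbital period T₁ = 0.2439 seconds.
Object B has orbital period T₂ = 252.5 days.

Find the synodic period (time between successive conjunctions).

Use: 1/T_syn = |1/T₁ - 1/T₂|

Convert to SI: T₂ = 252.5 days = 2.1816e+07 s.
T_syn = |T₁ · T₂ / (T₁ − T₂)|.
T_syn = |0.2439 · 2.1816e+07 / (0.2439 − 2.1816e+07)| s ≈ 0.2439 s = 0.2439 seconds.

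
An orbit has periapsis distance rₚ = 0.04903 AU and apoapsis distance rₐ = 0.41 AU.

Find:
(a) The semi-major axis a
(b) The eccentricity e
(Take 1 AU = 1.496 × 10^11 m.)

Convert to SI: rₚ = 0.04903 AU = 7.33489e+09 m; rₐ = 0.41 AU = 6.1336e+10 m.
(a) a = (rₚ + rₐ) / 2 = (7.33489e+09 + 6.1336e+10) / 2 ≈ 3.434e+10 m = 0.2295 AU.
(b) e = (rₐ − rₚ) / (rₐ + rₚ) = (6.1336e+10 − 7.33489e+09) / (6.1336e+10 + 7.33489e+09) ≈ 0.7864.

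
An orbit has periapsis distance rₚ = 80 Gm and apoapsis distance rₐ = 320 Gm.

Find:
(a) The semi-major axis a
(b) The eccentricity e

Convert to SI: rₚ = 80 Gm = 8e+10 m; rₐ = 320 Gm = 3.2e+11 m.
(a) a = (rₚ + rₐ) / 2 = (8e+10 + 3.2e+11) / 2 ≈ 2e+11 m = 200 Gm.
(b) e = (rₐ − rₚ) / (rₐ + rₚ) = (3.2e+11 − 8e+10) / (3.2e+11 + 8e+10) ≈ 0.6.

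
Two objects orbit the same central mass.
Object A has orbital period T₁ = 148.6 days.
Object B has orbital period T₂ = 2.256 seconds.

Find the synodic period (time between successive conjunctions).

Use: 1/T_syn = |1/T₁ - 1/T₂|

Convert to SI: T₁ = 148.6 days = 1.2839e+07 s.
T_syn = |T₁ · T₂ / (T₁ − T₂)|.
T_syn = |1.2839e+07 · 2.256 / (1.2839e+07 − 2.256)| s ≈ 2.256 s = 2.256 seconds.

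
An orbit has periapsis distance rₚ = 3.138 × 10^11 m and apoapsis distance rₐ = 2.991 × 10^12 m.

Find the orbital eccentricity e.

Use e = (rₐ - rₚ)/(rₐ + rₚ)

e = (rₐ − rₚ) / (rₐ + rₚ).
e = (2.991e+12 − 3.138e+11) / (2.991e+12 + 3.138e+11) = 2.6772e+12 / 3.3048e+12 ≈ 0.8101.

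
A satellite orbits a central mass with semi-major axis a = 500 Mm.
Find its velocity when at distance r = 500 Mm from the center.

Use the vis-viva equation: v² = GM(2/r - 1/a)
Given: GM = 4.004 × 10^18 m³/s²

Convert to SI: a = 500 Mm = 5e+08 m; r = 500 Mm = 5e+08 m.
Vis-viva: v = √(GM · (2/r − 1/a)).
2/r − 1/a = 2/5e+08 − 1/5e+08 = 2e-09 m⁻¹.
v = √(4.004e+18 · 2e-09) m/s ≈ 8.949e+04 m/s = 89.49 km/s.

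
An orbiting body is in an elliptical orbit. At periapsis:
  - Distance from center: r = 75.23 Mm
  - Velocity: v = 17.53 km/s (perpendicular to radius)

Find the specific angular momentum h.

Convert to SI: r = 75.23 Mm = 7.523e+07 m; v = 17.53 km/s = 17530 m/s.
With v perpendicular to r, h = r · v.
h = 7.523e+07 · 17530 m²/s ≈ 1.319e+12 m²/s.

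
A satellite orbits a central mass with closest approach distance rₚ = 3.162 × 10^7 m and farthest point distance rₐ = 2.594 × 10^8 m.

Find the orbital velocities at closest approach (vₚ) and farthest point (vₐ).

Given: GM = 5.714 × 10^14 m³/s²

Use the vis-viva equation v² = GM(2/r − 1/a) with a = (rₚ + rₐ)/2 = (3.162e+07 + 2.594e+08)/2 = 1.4551e+08 m.
vₚ = √(GM · (2/rₚ − 1/a)) = √(5.714e+14 · (2/3.162e+07 − 1/1.4551e+08)) m/s ≈ 5676 m/s = 5.676 km/s.
vₐ = √(GM · (2/rₐ − 1/a)) = √(5.714e+14 · (2/2.594e+08 − 1/1.4551e+08)) m/s ≈ 691.9 m/s = 691.9 m/s.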